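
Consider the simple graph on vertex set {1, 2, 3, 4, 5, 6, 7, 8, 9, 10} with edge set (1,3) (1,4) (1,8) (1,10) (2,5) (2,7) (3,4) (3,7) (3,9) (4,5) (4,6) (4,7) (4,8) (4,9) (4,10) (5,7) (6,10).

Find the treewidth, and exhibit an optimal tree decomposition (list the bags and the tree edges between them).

Treewidth 2.
One such decomposition:
Bags: B1 = {3, 4, 7}  B2 = {1, 3, 4}  B3 = {4, 5, 7}  B4 = {2, 5, 7}  B5 = {1, 4, 8}  B6 = {1, 4, 10}  B7 = {4, 6, 10}  B8 = {3, 4, 9}
Tree: B1–B2, B1–B3, B3–B4, B2–B5, B5–B6, B6–B7, B1–B8

The largest bag has 3 vertices, giving width 2; this decomposition certifies tw(G) ≤ 2. On the other hand G contains the 3-clique {2, 5, 7}. A clique must lie in a single bag of any decomposition, so no decomposition can have width below 2. Hence tw(G) = 2 exactly.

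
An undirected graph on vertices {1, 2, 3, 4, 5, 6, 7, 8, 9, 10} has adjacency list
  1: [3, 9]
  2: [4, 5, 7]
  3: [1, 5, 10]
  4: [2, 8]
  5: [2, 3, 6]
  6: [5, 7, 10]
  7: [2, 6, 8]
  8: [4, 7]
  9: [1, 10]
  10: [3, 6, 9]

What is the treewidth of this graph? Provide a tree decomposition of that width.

Each bag holds 3 vertices, so the decomposition has width 2, which upper-bounds the treewidth. Since 4–8–7–2–4 is a cycle in G, G is not acyclic. Forests are exactly the graphs of treewidth ≤ 1, so tw(G) ≥ 2. Hence tw(G) = 2 exactly.

Treewidth 2.
One such decomposition:
Bags: B1 = {2, 4, 8}  B2 = {2, 7, 8}  B3 = {2, 5, 7}  B4 = {5, 6, 7}  B5 = {3, 5, 6}  B6 = {3, 6, 10}  B7 = {1, 3, 10}  B8 = {1, 9, 10}
Tree: B1–B2, B2–B3, B3–B4, B4–B5, B5–B6, B6–B7, B7–B8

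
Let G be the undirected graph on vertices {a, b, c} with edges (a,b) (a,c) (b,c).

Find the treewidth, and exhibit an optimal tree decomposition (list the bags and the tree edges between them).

A single bag containing all 3 vertices is trivially a valid decomposition of width 2. Conversely, {a, b, c} is a clique of size 3, and the vertices of any clique must share a bag in every tree decomposition; so some bag has ≥ 3 vertices and tw(G) ≥ 2. Hence tw(G) = 2 exactly.

Treewidth 2.
Bags: B1 = {a, b, c}
Tree: (single bag)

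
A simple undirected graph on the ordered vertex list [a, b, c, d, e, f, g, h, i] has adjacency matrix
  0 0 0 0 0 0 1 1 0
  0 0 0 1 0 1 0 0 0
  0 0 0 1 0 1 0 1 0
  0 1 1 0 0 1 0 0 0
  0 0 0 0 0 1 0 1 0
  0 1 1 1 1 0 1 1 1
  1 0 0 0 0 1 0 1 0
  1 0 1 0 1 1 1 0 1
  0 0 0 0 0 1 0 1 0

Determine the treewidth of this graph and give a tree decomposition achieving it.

The largest bag has 3 vertices, giving width 2; this decomposition certifies tw(G) ≤ 2. For the lower bound, the 3 vertices {a, g, h} are pairwise adjacent, and any tree decomposition puts a clique entirely inside one bag — forcing width ≥ 2. Hence tw(G) = 2 exactly.

Treewidth 2.
One such decomposition:
Bags: B1 = {c, d, f}  B2 = {c, f, h}  B3 = {e, f, h}  B4 = {f, h, i}  B5 = {f, g, h}  B6 = {a, g, h}  B7 = {b, d, f}
Tree: B1–B2, B2–B3, B3–B4, B2–B5, B5–B6, B1–B7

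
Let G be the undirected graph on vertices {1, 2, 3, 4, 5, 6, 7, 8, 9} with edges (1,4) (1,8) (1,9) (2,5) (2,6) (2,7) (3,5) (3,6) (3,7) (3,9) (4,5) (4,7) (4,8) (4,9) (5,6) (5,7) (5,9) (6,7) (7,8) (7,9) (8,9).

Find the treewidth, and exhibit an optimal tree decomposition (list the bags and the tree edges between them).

Treewidth 3.
Bags: B1 = {3, 5, 7, 9}  B2 = {3, 5, 6, 7}  B3 = {2, 5, 6, 7}  B4 = {4, 5, 7, 9}  B5 = {4, 7, 8, 9}  B6 = {1, 4, 8, 9}
Tree: B1–B2, B2–B3, B1–B4, B4–B5, B5–B6

Each bag holds 4 vertices, so the decomposition has width 3, which upper-bounds the treewidth. On the other hand G contains the 4-clique {1, 4, 8, 9}. A clique must lie in a single bag of any decomposition, so no decomposition can have width below 3. The upper and lower bounds meet at 3, so that is the treewidth.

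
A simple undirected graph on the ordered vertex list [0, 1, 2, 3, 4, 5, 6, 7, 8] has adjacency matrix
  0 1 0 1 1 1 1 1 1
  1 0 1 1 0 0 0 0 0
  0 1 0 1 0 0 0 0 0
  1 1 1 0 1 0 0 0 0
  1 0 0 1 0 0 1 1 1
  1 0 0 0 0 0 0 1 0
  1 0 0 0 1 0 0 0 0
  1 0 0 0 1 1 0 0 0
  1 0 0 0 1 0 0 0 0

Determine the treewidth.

A width-2 tree decomposition is:
Bags: B1 = {0, 4, 7}  B2 = {0, 4, 8}  B3 = {0, 5, 7}  B4 = {0, 3, 4}  B5 = {0, 4, 6}  B6 = {0, 1, 3}  B7 = {1, 2, 3}
Tree: B1–B2, B1–B3, B2–B4, B4–B5, B4–B6, B6–B7
Every bag has size at most 3, so the width is 3 − 1 = 2 and tw(G) ≤ 2. For the lower bound, the 3 vertices {0, 1, 3} are pairwise adjacent, and any tree decomposition puts a clique entirely inside one bag — forcing width ≥ 2. The upper and lower bounds meet at 2, so that is the treewidth.

2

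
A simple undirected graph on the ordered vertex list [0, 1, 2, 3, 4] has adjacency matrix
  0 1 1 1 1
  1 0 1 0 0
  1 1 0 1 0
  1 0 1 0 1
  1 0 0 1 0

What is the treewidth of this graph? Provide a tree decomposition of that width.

Treewidth 2.
One such decomposition:
Bags: B1 = {0, 1, 2}  B2 = {0, 2, 3}  B3 = {0, 3, 4}
Tree: B1–B2, B2–B3

Every bag has size at most 3, so the width is 3 − 1 = 2 and tw(G) ≤ 2. On the other hand G contains the 3-clique {0, 1, 2}. A clique must lie in a single bag of any decomposition, so no decomposition can have width below 2. Therefore the treewidth is 2.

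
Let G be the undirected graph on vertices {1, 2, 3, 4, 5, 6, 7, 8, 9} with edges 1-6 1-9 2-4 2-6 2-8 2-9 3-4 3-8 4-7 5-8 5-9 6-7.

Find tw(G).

3

A width-3 tree decomposition is:
Bags: B1 = {1, 6, 7, 9}  B2 = {2, 6, 7, 9}  B3 = {2, 4, 7, 9}  B4 = {2, 4, 5, 9}  B5 = {2, 4, 5, 8}  B6 = {3, 4, 5, 8}
Tree: B1–B2, B2–B3, B3–B4, B4–B5, B5–B6
Each bag holds 4 vertices, so the decomposition has width 3, which upper-bounds the treewidth. For the lower bound: the 4 vertex sets {1,6,7}, {9}, {2}, {3,4,5,8} are disjoint, each induces a connected subgraph, and every pair is joined by at least one edge of G. Contracting each set to a single vertex therefore yields K_{4} as a minor, and since treewidth is minor-monotone, tw(G) ≥ tw(K_{4}) = 3. Hence tw(G) = 3 exactly.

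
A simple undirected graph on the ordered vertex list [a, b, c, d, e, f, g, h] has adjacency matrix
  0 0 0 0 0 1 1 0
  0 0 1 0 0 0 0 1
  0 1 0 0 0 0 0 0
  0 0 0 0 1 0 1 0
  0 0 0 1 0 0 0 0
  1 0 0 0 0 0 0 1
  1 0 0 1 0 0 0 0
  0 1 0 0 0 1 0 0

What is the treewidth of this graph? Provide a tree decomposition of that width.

The largest bag has 2 vertices, giving width 1; this decomposition certifies tw(G) ≤ 1. Since G has at least one edge (e.g. e–d), it is not an edgeless graph, so tw(G) ≥ 1. Combining the bounds, tw(G) = 1.

Treewidth 1.
One such decomposition:
Bags: B1 = {d, e}  B2 = {d, g}  B3 = {a, g}  B4 = {a, f}  B5 = {f, h}  B6 = {b, h}  B7 = {b, c}
Tree: B1–B2, B2–B3, B3–B4, B4–B5, B5–B6, B6–B7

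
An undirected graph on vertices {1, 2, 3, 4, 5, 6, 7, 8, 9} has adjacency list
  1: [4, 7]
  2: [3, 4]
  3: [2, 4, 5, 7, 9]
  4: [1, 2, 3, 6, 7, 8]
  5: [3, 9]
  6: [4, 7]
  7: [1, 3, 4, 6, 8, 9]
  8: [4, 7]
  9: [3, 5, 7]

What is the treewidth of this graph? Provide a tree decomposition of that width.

The largest bag has 3 vertices, giving width 2; this decomposition certifies tw(G) ≤ 2. For the lower bound, the 3 vertices {3, 5, 9} are pairwise adjacent, and any tree decomposition puts a clique entirely inside one bag — forcing width ≥ 2. The upper and lower bounds meet at 2, so that is the treewidth.

Treewidth 2.
One such decomposition:
Bags: B1 = {3, 7, 9}  B2 = {3, 4, 7}  B3 = {2, 3, 4}  B4 = {4, 6, 7}  B5 = {3, 5, 9}  B6 = {4, 7, 8}  B7 = {1, 4, 7}
Tree: B1–B2, B2–B3, B2–B4, B1–B5, B2–B6, B2–B7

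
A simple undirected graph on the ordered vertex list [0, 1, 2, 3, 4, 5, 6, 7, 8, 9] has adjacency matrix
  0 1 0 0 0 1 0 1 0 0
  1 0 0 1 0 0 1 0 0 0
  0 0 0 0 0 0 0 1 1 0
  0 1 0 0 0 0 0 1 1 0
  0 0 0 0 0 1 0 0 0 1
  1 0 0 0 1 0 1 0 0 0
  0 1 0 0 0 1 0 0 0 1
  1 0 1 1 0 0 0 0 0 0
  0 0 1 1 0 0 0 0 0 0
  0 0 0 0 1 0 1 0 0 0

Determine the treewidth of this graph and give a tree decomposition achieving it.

Every bag has size at most 3, so the width is 3 − 1 = 2 and tw(G) ≤ 2. For the lower bound, G contains the cycle 2–8–3–7–2, so G is not a forest; only forests have treewidth ≤ 1, hence tw(G) ≥ 2. Hence tw(G) = 2 exactly.

Treewidth 2.
One optimal decomposition is:
Bags: B1 = {2, 7, 8}  B2 = {3, 7, 8}  B3 = {0, 3, 7}  B4 = {0, 1, 3}  B5 = {0, 1, 5}  B6 = {1, 5, 6}  B7 = {4, 5, 6}  B8 = {4, 6, 9}
Tree: B1–B2, B2–B3, B3–B4, B4–B5, B5–B6, B6–B7, B7–B8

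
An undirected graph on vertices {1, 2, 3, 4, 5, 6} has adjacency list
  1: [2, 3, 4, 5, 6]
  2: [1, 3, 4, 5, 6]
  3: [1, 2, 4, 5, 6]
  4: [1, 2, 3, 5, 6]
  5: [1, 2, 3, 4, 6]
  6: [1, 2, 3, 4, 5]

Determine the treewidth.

A width-5 tree decomposition is:
Bags: B1 = {1, 2, 3, 4, 5, 6}
Tree: (single bag)
A single bag containing all 6 vertices is trivially a valid decomposition of width 5. On the other hand G contains the 6-clique {1, 2, 3, 4, 5, 6}. A clique must lie in a single bag of any decomposition, so no decomposition can have width below 5. Hence tw(G) = 5 exactly.

5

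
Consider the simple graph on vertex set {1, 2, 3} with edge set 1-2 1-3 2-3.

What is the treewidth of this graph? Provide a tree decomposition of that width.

A single bag containing all 3 vertices is trivially a valid decomposition of width 2. Conversely, {1, 2, 3} is a clique of size 3, and the vertices of any clique must share a bag in every tree decomposition; so some bag has ≥ 3 vertices and tw(G) ≥ 2. The upper and lower bounds meet at 2, so that is the treewidth.

Treewidth 2.
Bags: B1 = {1, 2, 3}
Tree: (single bag)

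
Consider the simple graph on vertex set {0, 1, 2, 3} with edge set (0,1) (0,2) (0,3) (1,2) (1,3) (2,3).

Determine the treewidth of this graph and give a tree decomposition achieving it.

Treewidth 3.
One such decomposition:
Bags: B1 = {0, 1, 2, 3}
Tree: (single bag)

With just one bag of size 4, the width is 4 − 1 = 3, so tw(G) ≤ 3. Conversely, {0, 1, 2, 3} is a clique of size 4, and the vertices of any clique must share a bag in every tree decomposition; so some bag has ≥ 4 vertices and tw(G) ≥ 3. Hence tw(G) = 3 exactly.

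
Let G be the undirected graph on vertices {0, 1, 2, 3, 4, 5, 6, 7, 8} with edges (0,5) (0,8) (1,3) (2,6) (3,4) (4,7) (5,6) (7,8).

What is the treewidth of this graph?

1

A width-1 tree decomposition is:
Bags: B1 = {2, 6}  B2 = {5, 6}  B3 = {0, 5}  B4 = {0, 8}  B5 = {7, 8}  B6 = {4, 7}  B7 = {3, 4}  B8 = {1, 3}
Tree: B1–B2, B2–B3, B3–B4, B4–B5, B5–B6, B6–B7, B7–B8
Each bag holds 2 vertices, so the decomposition has width 1, which upper-bounds the treewidth. Any graph with an edge has treewidth ≥ 1, and G has the edge 2–6. The upper and lower bounds meet at 1, so that is the treewidth.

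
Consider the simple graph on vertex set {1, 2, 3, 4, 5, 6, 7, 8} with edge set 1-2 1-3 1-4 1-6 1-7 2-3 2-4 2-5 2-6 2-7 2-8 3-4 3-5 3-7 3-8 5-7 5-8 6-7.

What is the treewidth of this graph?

3

A width-3 tree decomposition is:
Bags: B1 = {2, 3, 5, 7}  B2 = {2, 3, 5, 8}  B3 = {1, 2, 3, 7}  B4 = {1, 2, 6, 7}  B5 = {1, 2, 3, 4}
Tree: B1–B2, B1–B3, B3–B4, B3–B5
Each bag holds 4 vertices, so the decomposition has width 3, which upper-bounds the treewidth. On the other hand G contains the 4-clique {2, 3, 5, 8}. A clique must lie in a single bag of any decomposition, so no decomposition can have width below 3. Hence tw(G) = 3 exactly.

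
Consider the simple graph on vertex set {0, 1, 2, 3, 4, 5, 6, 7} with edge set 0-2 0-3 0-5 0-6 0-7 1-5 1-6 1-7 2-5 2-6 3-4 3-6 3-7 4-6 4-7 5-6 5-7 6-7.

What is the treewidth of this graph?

A width-3 tree decomposition is:
Bags: B1 = {0, 3, 6, 7}  B2 = {0, 5, 6, 7}  B3 = {0, 2, 5, 6}  B4 = {1, 5, 6, 7}  B5 = {3, 4, 6, 7}
Tree: B1–B2, B2–B3, B2–B4, B1–B5
Every bag has size at most 4, so the width is 4 − 1 = 3 and tw(G) ≤ 3. On the other hand G contains the 4-clique {0, 2, 5, 6}. A clique must lie in a single bag of any decomposition, so no decomposition can have width below 3. Combining the bounds, tw(G) = 3.

3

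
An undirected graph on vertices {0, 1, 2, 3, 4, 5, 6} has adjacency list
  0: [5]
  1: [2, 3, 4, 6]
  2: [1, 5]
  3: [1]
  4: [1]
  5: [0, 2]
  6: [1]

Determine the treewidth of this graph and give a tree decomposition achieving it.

Treewidth 1.
One such decomposition:
Bags: B1 = {1, 4}  B2 = {1, 2}  B3 = {1, 3}  B4 = {1, 6}  B5 = {2, 5}  B6 = {0, 5}
Tree: B1–B2, B1–B3, B2–B4, B2–B5, B5–B6

Every bag has size at most 2, so the width is 2 − 1 = 1 and tw(G) ≤ 1. G has an edge, so its treewidth is at least 1. Combining the bounds, tw(G) = 1.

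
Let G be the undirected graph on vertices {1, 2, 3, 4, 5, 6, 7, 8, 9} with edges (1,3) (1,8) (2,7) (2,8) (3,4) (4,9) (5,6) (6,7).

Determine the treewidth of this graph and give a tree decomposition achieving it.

Every bag has size at most 2, so the width is 2 − 1 = 1 and tw(G) ≤ 1. Any graph with an edge has treewidth ≥ 1, and G has the edge 9–4. Therefore the treewidth is 1.

Treewidth 1.
One such decomposition:
Bags: B1 = {4, 9}  B2 = {3, 4}  B3 = {1, 3}  B4 = {1, 8}  B5 = {2, 8}  B6 = {2, 7}  B7 = {6, 7}  B8 = {5, 6}
Tree: B1–B2, B2–B3, B3–B4, B4–B5, B5–B6, B6–B7, B7–B8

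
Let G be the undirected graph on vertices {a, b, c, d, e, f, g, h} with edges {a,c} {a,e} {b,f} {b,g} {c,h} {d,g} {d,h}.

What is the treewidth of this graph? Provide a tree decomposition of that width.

Every bag has size at most 2, so the width is 2 − 1 = 1 and tw(G) ≤ 1. Any graph with an edge has treewidth ≥ 1, and G has the edge f–b. Combining the bounds, tw(G) = 1.

Treewidth 1.
One optimal decomposition is:
Bags: B1 = {b, f}  B2 = {b, g}  B3 = {d, g}  B4 = {d, h}  B5 = {c, h}  B6 = {a, c}  B7 = {a, e}
Tree: B1–B2, B2–B3, B3–B4, B4–B5, B5–B6, B6–B7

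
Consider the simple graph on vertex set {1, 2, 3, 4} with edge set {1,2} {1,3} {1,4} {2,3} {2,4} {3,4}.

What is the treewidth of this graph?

3

A width-3 tree decomposition is:
Bags: B1 = {1, 2, 3, 4}
Tree: (single bag)
With just one bag of size 4, the width is 4 − 1 = 3, so tw(G) ≤ 3. On the other hand G contains the 4-clique {1, 2, 3, 4}. A clique must lie in a single bag of any decomposition, so no decomposition can have width below 3. Therefore the treewidth is 3.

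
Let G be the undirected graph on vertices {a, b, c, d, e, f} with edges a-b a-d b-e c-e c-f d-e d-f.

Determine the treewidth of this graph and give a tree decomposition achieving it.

Treewidth 2.
One optimal decomposition is:
Bags: B1 = {a, b, e}  B2 = {a, d, e}  B3 = {c, d, e}  B4 = {c, d, f}
Tree: B1–B2, B2–B3, B3–B4

Each bag holds 3 vertices, so the decomposition has width 2, which upper-bounds the treewidth. Since b–a–d–e–b is a cycle in G, G is not acyclic. Forests are exactly the graphs of treewidth ≤ 1, so tw(G) ≥ 2. Therefore the treewidth is 2.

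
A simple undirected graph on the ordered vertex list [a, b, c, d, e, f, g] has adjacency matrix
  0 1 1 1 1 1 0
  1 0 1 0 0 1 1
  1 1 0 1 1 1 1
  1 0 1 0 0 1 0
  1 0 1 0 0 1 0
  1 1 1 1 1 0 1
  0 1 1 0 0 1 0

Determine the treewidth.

3

A width-3 tree decomposition is:
Bags: B1 = {a, b, c, f}  B2 = {b, c, f, g}  B3 = {a, c, e, f}  B4 = {a, c, d, f}
Tree: B1–B2, B1–B3, B1–B4
The largest bag has 4 vertices, giving width 3; this decomposition certifies tw(G) ≤ 3. On the other hand G contains the 4-clique {b, c, f, g}. A clique must lie in a single bag of any decomposition, so no decomposition can have width below 3. The upper and lower bounds meet at 3, so that is the treewidth.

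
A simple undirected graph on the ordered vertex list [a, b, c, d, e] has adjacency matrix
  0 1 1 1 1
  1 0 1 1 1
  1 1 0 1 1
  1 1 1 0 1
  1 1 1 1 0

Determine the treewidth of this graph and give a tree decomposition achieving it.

Treewidth 4.
One optimal decomposition is:
Bags: B1 = {a, b, c, d, e}
Tree: (single bag)

A single bag containing all 5 vertices is trivially a valid decomposition of width 4. Conversely, {a, b, c, d, e} is a clique of size 5, and the vertices of any clique must share a bag in every tree decomposition; so some bag has ≥ 5 vertices and tw(G) ≥ 4. Hence tw(G) = 4 exactly.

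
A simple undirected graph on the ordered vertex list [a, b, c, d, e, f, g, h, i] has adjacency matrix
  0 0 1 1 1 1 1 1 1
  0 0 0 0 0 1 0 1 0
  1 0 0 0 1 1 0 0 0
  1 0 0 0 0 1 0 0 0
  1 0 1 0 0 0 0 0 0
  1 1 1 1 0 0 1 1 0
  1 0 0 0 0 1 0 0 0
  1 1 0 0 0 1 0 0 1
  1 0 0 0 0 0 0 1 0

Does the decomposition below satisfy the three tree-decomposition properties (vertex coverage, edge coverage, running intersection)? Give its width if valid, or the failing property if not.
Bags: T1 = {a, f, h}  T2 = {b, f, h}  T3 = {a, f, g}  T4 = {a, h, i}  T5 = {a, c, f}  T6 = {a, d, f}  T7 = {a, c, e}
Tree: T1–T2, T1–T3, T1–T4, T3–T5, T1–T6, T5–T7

Every vertex of G appears in some bag (union = {a, b, c, d, e, f, g, h, i}); every edge is covered by a bag; and for each vertex v the set of bags containing v is connected in the bag tree. The decomposition is therefore valid. The largest bag has 3 vertices, so the width is 2.

Yes; width 2.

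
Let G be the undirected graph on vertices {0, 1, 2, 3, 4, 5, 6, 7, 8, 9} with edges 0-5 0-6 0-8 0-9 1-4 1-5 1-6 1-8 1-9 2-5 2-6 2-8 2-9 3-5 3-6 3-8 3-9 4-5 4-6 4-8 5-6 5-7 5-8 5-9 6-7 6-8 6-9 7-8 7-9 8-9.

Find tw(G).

4

A width-4 tree decomposition is:
Bags: B1 = {0, 5, 6, 8, 9}  B2 = {3, 5, 6, 8, 9}  B3 = {1, 5, 6, 8, 9}  B4 = {1, 4, 5, 6, 8}  B5 = {2, 5, 6, 8, 9}  B6 = {5, 6, 7, 8, 9}
Tree: B1–B2, B1–B3, B3–B4, B1–B5, B2–B6
Each bag holds 5 vertices, so the decomposition has width 4, which upper-bounds the treewidth. On the other hand G contains the 5-clique {0, 5, 6, 8, 9}. A clique must lie in a single bag of any decomposition, so no decomposition can have width below 4. The upper and lower bounds meet at 4, so that is the treewidth.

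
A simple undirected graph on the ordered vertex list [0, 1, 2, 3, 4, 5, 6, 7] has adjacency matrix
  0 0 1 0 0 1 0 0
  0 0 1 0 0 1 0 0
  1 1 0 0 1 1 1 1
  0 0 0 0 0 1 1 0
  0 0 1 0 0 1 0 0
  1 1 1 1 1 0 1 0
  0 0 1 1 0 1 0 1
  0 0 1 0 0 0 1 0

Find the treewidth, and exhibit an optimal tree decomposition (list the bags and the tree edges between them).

Each bag holds 3 vertices, so the decomposition has width 2, which upper-bounds the treewidth. Conversely, {0, 2, 5} is a clique of size 3, and the vertices of any clique must share a bag in every tree decomposition; so some bag has ≥ 3 vertices and tw(G) ≥ 2. Hence tw(G) = 2 exactly.

Treewidth 2.
One optimal decomposition is:
Bags: B1 = {3, 5, 6}  B2 = {2, 5, 6}  B3 = {2, 4, 5}  B4 = {0, 2, 5}  B5 = {1, 2, 5}  B6 = {2, 6, 7}
Tree: B1–B2, B2–B3, B3–B4, B3–B5, B2–B6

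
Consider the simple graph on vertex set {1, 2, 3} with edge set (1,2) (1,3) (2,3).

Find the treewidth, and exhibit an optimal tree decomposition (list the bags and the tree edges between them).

A single bag containing all 3 vertices is trivially a valid decomposition of width 2. On the other hand G contains the 3-clique {1, 2, 3}. A clique must lie in a single bag of any decomposition, so no decomposition can have width below 2. The upper and lower bounds meet at 2, so that is the treewidth.

Treewidth 2.
One optimal decomposition is:
Bags: B1 = {1, 2, 3}
Tree: (single bag)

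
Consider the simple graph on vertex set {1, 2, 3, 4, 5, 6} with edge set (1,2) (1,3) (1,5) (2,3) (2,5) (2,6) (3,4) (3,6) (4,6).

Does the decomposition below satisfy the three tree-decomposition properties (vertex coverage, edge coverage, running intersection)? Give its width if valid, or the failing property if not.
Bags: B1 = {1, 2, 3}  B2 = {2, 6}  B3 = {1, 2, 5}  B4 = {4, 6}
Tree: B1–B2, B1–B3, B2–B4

A tree decomposition must satisfy three properties: every vertex lies in some bag; for every edge, both endpoints lie together in some bag; and for every vertex, the bags containing it form a connected subtree. Here edge (3,6) lies in no bag, so the decomposition is invalid.

No — edge (3,6) lies in no bag.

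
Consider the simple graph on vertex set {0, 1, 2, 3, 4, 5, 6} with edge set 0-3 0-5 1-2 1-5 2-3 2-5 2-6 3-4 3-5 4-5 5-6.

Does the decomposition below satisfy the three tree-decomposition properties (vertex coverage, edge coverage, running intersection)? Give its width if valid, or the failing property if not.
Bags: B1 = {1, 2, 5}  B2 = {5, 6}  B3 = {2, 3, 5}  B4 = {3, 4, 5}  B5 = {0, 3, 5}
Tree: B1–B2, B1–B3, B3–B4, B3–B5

A tree decomposition must satisfy three properties: every vertex lies in some bag; for every edge, both endpoints lie together in some bag; and for every vertex, the bags containing it form a connected subtree. Here edge (2,6) lies in no bag, so the decomposition is invalid.

No — edge (2,6) lies in no bag.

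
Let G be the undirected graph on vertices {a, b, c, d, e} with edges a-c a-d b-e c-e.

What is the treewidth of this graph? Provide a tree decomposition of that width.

Every bag has size at most 2, so the width is 2 − 1 = 1 and tw(G) ≤ 1. Since G has at least one edge (e.g. a–c), it is not an edgeless graph, so tw(G) ≥ 1. Therefore the treewidth is 1.

Treewidth 1.
Bags: B1 = {a, c}  B2 = {a, d}  B3 = {c, e}  B4 = {b, e}
Tree: B1–B2, B1–B3, B3–B4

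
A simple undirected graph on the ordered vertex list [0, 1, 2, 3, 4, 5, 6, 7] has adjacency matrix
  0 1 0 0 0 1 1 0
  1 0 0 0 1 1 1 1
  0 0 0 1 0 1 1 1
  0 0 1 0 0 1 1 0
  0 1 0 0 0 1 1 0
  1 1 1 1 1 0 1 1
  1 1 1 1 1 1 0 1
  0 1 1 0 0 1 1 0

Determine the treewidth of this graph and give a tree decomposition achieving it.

The largest bag has 4 vertices, giving width 3; this decomposition certifies tw(G) ≤ 3. Conversely, {0, 1, 5, 6} is a clique of size 4, and the vertices of any clique must share a bag in every tree decomposition; so some bag has ≥ 4 vertices and tw(G) ≥ 3. Therefore the treewidth is 3.

Treewidth 3.
One optimal decomposition is:
Bags: B1 = {0, 1, 5, 6}  B2 = {1, 5, 6, 7}  B3 = {2, 5, 6, 7}  B4 = {2, 3, 5, 6}  B5 = {1, 4, 5, 6}
Tree: B1–B2, B2–B3, B3–B4, B2–B5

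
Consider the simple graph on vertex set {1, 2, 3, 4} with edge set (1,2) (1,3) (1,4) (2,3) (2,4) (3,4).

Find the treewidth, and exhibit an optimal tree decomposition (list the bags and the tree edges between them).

Treewidth 3.
One such decomposition:
Bags: B1 = {1, 2, 3, 4}
Tree: (single bag)

With just one bag of size 4, the width is 4 − 1 = 3, so tw(G) ≤ 3. Conversely, {1, 2, 3, 4} is a clique of size 4, and the vertices of any clique must share a bag in every tree decomposition; so some bag has ≥ 4 vertices and tw(G) ≥ 3. Therefore the treewidth is 3.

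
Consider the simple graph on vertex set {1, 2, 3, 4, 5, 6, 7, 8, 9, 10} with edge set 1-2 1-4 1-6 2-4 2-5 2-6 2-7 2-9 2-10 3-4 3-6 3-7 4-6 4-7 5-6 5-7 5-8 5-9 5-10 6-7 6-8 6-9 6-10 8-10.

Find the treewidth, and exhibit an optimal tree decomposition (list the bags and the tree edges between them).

Treewidth 3.
One optimal decomposition is:
Bags: B1 = {2, 5, 6, 9}  B2 = {2, 5, 6, 10}  B3 = {2, 5, 6, 7}  B4 = {2, 4, 6, 7}  B5 = {1, 2, 4, 6}  B6 = {5, 6, 8, 10}  B7 = {3, 4, 6, 7}
Tree: B1–B2, B2–B3, B3–B4, B4–B5, B2–B6, B4–B7

Every bag has size at most 4, so the width is 4 − 1 = 3 and tw(G) ≤ 3. Conversely, {5, 6, 8, 10} is a clique of size 4, and the vertices of any clique must share a bag in every tree decomposition; so some bag has ≥ 4 vertices and tw(G) ≥ 3. Therefore the treewidth is 3.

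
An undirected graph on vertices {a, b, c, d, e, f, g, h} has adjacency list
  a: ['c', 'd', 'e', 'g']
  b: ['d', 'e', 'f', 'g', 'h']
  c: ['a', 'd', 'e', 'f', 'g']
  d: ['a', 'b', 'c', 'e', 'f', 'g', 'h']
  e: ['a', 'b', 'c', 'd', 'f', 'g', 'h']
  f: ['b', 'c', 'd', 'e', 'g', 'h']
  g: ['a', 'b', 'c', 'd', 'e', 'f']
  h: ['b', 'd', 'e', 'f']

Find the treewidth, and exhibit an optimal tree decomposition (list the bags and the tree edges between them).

The largest bag has 5 vertices, giving width 4; this decomposition certifies tw(G) ≤ 4. On the other hand G contains the 5-clique {a, c, d, e, g}. A clique must lie in a single bag of any decomposition, so no decomposition can have width below 4. The upper and lower bounds meet at 4, so that is the treewidth.

Treewidth 4.
One such decomposition:
Bags: B1 = {a, c, d, e, g}  B2 = {c, d, e, f, g}  B3 = {b, d, e, f, g}  B4 = {b, d, e, f, h}
Tree: B1–B2, B2–B3, B3–B4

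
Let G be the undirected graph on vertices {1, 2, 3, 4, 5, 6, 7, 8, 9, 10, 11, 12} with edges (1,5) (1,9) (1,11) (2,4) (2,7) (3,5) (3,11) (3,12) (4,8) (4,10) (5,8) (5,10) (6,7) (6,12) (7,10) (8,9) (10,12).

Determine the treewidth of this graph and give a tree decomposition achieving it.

Each bag holds 4 vertices, so the decomposition has width 3, which upper-bounds the treewidth. For the lower bound: the 4 vertex sets {2,6,7}, {4}, {10}, {3,5,8,12} are disjoint, each induces a connected subgraph, and every pair is joined by at least one edge of G. Contracting each set to a single vertex therefore yields K_{4} as a minor, and since treewidth is minor-monotone, tw(G) ≥ tw(K_{4}) = 3. Combining the bounds, tw(G) = 3.

Treewidth 3.
One such decomposition:
Bags: B1 = {2, 4, 6, 7}  B2 = {4, 6, 7, 10}  B3 = {4, 6, 10, 12}  B4 = {4, 8, 10, 12}  B5 = {5, 8, 10, 12}  B6 = {3, 5, 8, 12}  B7 = {3, 5, 8, 9}  B8 = {1, 3, 5, 9}  B9 = {1, 3, 9, 11}
Tree: B1–B2, B2–B3, B3–B4, B4–B5, B5–B6, B6–B7, B7–B8, B8–B9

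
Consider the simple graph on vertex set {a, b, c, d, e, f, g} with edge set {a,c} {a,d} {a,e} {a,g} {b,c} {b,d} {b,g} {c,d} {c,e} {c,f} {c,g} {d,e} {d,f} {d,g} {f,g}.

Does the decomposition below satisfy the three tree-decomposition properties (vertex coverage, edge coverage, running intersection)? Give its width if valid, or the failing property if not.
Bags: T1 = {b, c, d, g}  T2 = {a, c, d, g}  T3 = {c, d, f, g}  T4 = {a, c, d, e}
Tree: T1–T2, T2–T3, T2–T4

Checking the three conditions: (i) the bags cover all of {a, b, c, d, e, f, g}; (ii) for each edge, some bag contains both endpoints; (iii) the bags containing any fixed vertex form a subtree. All hold, so the decomposition is valid with width 4 − 1 = 3.

Yes; width 3.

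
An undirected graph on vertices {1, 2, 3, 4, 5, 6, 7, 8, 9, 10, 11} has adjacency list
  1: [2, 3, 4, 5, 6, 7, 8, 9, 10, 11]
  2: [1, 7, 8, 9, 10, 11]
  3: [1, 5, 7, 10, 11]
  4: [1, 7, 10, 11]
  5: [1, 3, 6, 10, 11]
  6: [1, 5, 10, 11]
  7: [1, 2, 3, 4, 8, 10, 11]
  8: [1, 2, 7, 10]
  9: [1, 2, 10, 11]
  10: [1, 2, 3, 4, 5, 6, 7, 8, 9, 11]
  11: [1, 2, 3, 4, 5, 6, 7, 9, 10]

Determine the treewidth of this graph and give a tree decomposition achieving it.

Each bag holds 5 vertices, so the decomposition has width 4, which upper-bounds the treewidth. For the lower bound, the 5 vertices {1, 2, 7, 8, 10} are pairwise adjacent, and any tree decomposition puts a clique entirely inside one bag — forcing width ≥ 4. The upper and lower bounds meet at 4, so that is the treewidth.

Treewidth 4.
Bags: B1 = {1, 5, 6, 10, 11}  B2 = {1, 3, 5, 10, 11}  B3 = {1, 3, 7, 10, 11}  B4 = {1, 4, 7, 10, 11}  B5 = {1, 2, 7, 10, 11}  B6 = {1, 2, 7, 8, 10}  B7 = {1, 2, 9, 10, 11}
Tree: B1–B2, B2–B3, B3–B4, B3–B5, B5–B6, B5–B7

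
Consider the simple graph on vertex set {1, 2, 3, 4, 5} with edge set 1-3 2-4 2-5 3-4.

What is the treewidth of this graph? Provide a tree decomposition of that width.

Treewidth 1.
One optimal decomposition is:
Bags: B1 = {1, 3}  B2 = {3, 4}  B3 = {2, 4}  B4 = {2, 5}
Tree: B1–B2, B2–B3, B3–B4

The largest bag has 2 vertices, giving width 1; this decomposition certifies tw(G) ≤ 1. Since G has at least one edge (e.g. 3–1), it is not an edgeless graph, so tw(G) ≥ 1. Combining the bounds, tw(G) = 1.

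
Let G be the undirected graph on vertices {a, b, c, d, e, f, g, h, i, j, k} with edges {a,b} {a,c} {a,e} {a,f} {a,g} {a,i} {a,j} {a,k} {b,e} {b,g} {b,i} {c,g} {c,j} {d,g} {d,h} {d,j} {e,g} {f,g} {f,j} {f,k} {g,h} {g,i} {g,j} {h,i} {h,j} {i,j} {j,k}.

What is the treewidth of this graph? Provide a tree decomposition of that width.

Treewidth 3.
One optimal decomposition is:
Bags: B1 = {a, g, i, j}  B2 = {g, h, i, j}  B3 = {d, g, h, j}  B4 = {a, b, g, i}  B5 = {a, b, e, g}  B6 = {a, c, g, j}  B7 = {a, f, g, j}  B8 = {a, f, j, k}
Tree: B1–B2, B2–B3, B1–B4, B4–B5, B1–B6, B6–B7, B7–B8

Each bag holds 4 vertices, so the decomposition has width 3, which upper-bounds the treewidth. On the other hand G contains the 4-clique {d, g, h, j}. A clique must lie in a single bag of any decomposition, so no decomposition can have width below 3. Therefore the treewidth is 3.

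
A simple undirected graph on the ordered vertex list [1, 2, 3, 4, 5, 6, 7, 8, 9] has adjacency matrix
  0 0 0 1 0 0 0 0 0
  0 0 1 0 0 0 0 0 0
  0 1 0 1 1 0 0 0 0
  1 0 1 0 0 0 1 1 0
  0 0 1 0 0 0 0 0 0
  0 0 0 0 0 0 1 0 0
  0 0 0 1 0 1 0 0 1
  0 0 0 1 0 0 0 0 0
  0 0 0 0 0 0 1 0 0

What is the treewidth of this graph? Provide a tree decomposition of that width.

The largest bag has 2 vertices, giving width 1; this decomposition certifies tw(G) ≤ 1. G has an edge, so its treewidth is at least 1. The upper and lower bounds meet at 1, so that is the treewidth.

Treewidth 1.
Bags: B1 = {4, 8}  B2 = {3, 4}  B3 = {4, 7}  B4 = {2, 3}  B5 = {7, 9}  B6 = {1, 4}  B7 = {6, 7}  B8 = {3, 5}
Tree: B1–B2, B2–B3, B2–B4, B3–B5, B1–B6, B5–B7, B2–B8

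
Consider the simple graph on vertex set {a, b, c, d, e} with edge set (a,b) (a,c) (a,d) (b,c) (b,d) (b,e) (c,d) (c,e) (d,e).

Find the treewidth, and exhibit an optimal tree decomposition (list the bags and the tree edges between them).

Every bag has size at most 4, so the width is 4 − 1 = 3 and tw(G) ≤ 3. On the other hand G contains the 4-clique {b, c, d, e}. A clique must lie in a single bag of any decomposition, so no decomposition can have width below 3. Hence tw(G) = 3 exactly.

Treewidth 3.
Bags: B1 = {b, c, d, e}  B2 = {a, b, c, d}
Tree: B1–B2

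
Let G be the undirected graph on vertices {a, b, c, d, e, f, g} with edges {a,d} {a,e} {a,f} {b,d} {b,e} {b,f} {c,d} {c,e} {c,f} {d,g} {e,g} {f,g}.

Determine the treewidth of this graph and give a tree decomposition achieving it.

Treewidth 3.
One such decomposition:
Bags: B1 = {a, d, e, f}  B2 = {c, d, e, f}  B3 = {d, e, f, g}  B4 = {b, d, e, f}
Tree: B1–B2, B2–B3, B3–B4

Every bag has size at most 4, so the width is 4 − 1 = 3 and tw(G) ≤ 3. For the lower bound: the 4 vertex sets {a,e}, {c,f}, {d}, {g} are disjoint, each induces a connected subgraph, and every pair is joined by at least one edge of G. Contracting each set to a single vertex therefore yields K_{4} as a minor, and since treewidth is minor-monotone, tw(G) ≥ tw(K_{4}) = 3. Combining the bounds, tw(G) = 3.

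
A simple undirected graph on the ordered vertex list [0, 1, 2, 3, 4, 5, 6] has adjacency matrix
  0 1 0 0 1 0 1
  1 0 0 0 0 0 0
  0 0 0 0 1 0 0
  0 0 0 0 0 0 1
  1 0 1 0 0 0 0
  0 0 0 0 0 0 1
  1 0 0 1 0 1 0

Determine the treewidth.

1

A width-1 tree decomposition is:
Bags: B1 = {0, 6}  B2 = {0, 4}  B3 = {5, 6}  B4 = {3, 6}  B5 = {2, 4}  B6 = {0, 1}
Tree: B1–B2, B1–B3, B3–B4, B2–B5, B2–B6
Each bag holds 2 vertices, so the decomposition has width 1, which upper-bounds the treewidth. Any graph with an edge has treewidth ≥ 1, and G has the edge 0–6. Hence tw(G) = 1 exactly.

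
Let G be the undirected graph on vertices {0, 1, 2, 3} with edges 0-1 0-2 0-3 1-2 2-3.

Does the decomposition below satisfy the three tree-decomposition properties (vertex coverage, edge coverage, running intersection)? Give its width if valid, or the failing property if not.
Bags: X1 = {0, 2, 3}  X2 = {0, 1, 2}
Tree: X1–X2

Yes; width 2.

Checking the three conditions: (i) the bags cover all of {0, 1, 2, 3}; (ii) for each edge, some bag contains both endpoints; (iii) the bags containing any fixed vertex form a subtree. All hold, so the decomposition is valid with width 3 − 1 = 2.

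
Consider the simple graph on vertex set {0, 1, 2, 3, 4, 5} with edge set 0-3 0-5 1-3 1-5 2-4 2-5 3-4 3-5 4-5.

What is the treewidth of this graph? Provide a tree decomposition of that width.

Treewidth 2.
One such decomposition:
Bags: B1 = {3, 4, 5}  B2 = {1, 3, 5}  B3 = {2, 4, 5}  B4 = {0, 3, 5}
Tree: B1–B2, B1–B3, B2–B4

The largest bag has 3 vertices, giving width 2; this decomposition certifies tw(G) ≤ 2. For the lower bound, the 3 vertices {2, 4, 5} are pairwise adjacent, and any tree decomposition puts a clique entirely inside one bag — forcing width ≥ 2. Hence tw(G) = 2 exactly.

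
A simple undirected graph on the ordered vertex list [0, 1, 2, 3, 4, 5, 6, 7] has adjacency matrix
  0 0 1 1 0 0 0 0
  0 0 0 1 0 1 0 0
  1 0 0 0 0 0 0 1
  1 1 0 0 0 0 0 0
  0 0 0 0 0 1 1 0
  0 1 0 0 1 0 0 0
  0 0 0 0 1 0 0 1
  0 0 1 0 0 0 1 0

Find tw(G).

A width-2 tree decomposition is:
Bags: B1 = {0, 2, 3}  B2 = {1, 2, 3}  B3 = {1, 2, 5}  B4 = {2, 4, 5}  B5 = {2, 4, 6}  B6 = {2, 6, 7}
Tree: B1–B2, B2–B3, B3–B4, B4–B5, B5–B6
The largest bag has 3 vertices, giving width 2; this decomposition certifies tw(G) ≤ 2. For the lower bound, G contains the cycle 2–0–3–1–5–4–6–7–2, so G is not a forest; only forests have treewidth ≤ 1, hence tw(G) ≥ 2. The upper and lower bounds meet at 2, so that is the treewidth.

2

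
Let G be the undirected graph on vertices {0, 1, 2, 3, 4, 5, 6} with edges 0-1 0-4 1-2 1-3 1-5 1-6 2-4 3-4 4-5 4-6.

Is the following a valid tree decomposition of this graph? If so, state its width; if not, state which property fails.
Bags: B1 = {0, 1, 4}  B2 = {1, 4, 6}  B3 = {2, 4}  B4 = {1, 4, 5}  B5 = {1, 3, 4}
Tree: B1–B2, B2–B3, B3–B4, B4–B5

No — edge (1,2) lies in no bag.

A tree decomposition must satisfy three properties: every vertex lies in some bag; for every edge, both endpoints lie together in some bag; and for every vertex, the bags containing it form a connected subtree. Here edge (1,2) lies in no bag, so the decomposition is invalid.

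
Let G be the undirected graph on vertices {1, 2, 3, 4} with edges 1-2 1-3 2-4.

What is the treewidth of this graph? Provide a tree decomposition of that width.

The largest bag has 2 vertices, giving width 1; this decomposition certifies tw(G) ≤ 1. Since G has at least one edge (e.g. 4–2), it is not an edgeless graph, so tw(G) ≥ 1. Therefore the treewidth is 1.

Treewidth 1.
One optimal decomposition is:
Bags: B1 = {2, 4}  B2 = {1, 2}  B3 = {1, 3}
Tree: B1–B2, B2–B3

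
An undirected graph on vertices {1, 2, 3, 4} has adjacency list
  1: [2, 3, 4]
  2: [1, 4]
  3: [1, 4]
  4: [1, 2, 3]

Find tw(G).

A width-2 tree decomposition is:
Bags: B1 = {1, 2, 4}  B2 = {1, 3, 4}
Tree: B1–B2
The largest bag has 3 vertices, giving width 2; this decomposition certifies tw(G) ≤ 2. Conversely, {1, 2, 4} is a clique of size 3, and the vertices of any clique must share a bag in every tree decomposition; so some bag has ≥ 3 vertices and tw(G) ≥ 2. Hence tw(G) = 2 exactly.

2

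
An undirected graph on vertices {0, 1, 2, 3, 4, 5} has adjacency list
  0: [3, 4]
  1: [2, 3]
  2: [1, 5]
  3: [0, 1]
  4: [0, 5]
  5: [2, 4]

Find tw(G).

2

A width-2 tree decomposition is:
Bags: B1 = {2, 4, 5}  B2 = {0, 2, 4}  B3 = {0, 2, 3}  B4 = {1, 2, 3}
Tree: B1–B2, B2–B3, B3–B4
Every bag has size at most 3, so the width is 3 − 1 = 2 and tw(G) ≤ 2. The edges 2–5–4–0–3–1–2 form a cycle, so G is not a tree and its treewidth is at least 2. Combining the bounds, tw(G) = 2.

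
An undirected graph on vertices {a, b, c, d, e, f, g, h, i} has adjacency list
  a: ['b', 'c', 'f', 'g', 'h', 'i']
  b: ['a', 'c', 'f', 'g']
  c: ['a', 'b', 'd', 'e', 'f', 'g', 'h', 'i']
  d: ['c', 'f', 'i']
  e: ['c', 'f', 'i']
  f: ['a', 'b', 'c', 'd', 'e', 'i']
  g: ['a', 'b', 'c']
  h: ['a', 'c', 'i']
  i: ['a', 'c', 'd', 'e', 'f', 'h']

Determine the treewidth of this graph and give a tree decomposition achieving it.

Treewidth 3.
Bags: B1 = {a, c, f, i}  B2 = {a, b, c, f}  B3 = {c, d, f, i}  B4 = {c, e, f, i}  B5 = {a, b, c, g}  B6 = {a, c, h, i}
Tree: B1–B2, B1–B3, B1–B4, B2–B5, B1–B6

The largest bag has 4 vertices, giving width 3; this decomposition certifies tw(G) ≤ 3. On the other hand G contains the 4-clique {a, b, c, g}. A clique must lie in a single bag of any decomposition, so no decomposition can have width below 3. Combining the bounds, tw(G) = 3.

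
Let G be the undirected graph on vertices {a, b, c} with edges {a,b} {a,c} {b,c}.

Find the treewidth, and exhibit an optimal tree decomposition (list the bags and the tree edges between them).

A single bag containing all 3 vertices is trivially a valid decomposition of width 2. Conversely, {a, b, c} is a clique of size 3, and the vertices of any clique must share a bag in every tree decomposition; so some bag has ≥ 3 vertices and tw(G) ≥ 2. Hence tw(G) = 2 exactly.

Treewidth 2.
One such decomposition:
Bags: B1 = {a, b, c}
Tree: (single bag)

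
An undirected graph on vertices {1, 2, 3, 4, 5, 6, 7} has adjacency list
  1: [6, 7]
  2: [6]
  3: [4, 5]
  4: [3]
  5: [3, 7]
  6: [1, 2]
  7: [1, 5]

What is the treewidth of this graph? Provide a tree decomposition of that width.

The largest bag has 2 vertices, giving width 1; this decomposition certifies tw(G) ≤ 1. Any graph with an edge has treewidth ≥ 1, and G has the edge 4–3. The upper and lower bounds meet at 1, so that is the treewidth.

Treewidth 1.
One optimal decomposition is:
Bags: B1 = {3, 4}  B2 = {3, 5}  B3 = {5, 7}  B4 = {1, 7}  B5 = {1, 6}  B6 = {2, 6}
Tree: B1–B2, B2–B3, B3–B4, B4–B5, B5–B6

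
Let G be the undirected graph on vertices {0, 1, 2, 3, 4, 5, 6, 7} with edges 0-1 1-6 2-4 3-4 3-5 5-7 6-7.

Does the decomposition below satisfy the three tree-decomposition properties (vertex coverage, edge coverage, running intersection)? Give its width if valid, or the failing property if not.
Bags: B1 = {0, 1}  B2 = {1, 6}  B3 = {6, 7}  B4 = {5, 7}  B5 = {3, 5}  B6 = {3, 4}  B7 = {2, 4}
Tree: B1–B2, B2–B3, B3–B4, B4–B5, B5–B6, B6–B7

Yes; width 1.

Vertex coverage: the bags together contain {0, 1, 2, 3, 4, 5, 6, 7}, the full vertex set. Edge coverage: each edge of G has both endpoints in at least one bag. Running intersection: for every vertex, the bags containing it form a connected subtree. All three properties hold, so this is a valid tree decomposition of width max|bag| − 1 = 1, and hence tw(G) ≤ 1.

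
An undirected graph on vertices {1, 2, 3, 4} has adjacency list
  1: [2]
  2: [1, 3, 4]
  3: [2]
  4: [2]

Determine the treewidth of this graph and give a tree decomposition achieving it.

Treewidth 1.
One such decomposition:
Bags: B1 = {1, 2}  B2 = {2, 4}  B3 = {2, 3}
Tree: B1–B2, B2–B3

The largest bag has 2 vertices, giving width 1; this decomposition certifies tw(G) ≤ 1. G has an edge, so its treewidth is at least 1. The upper and lower bounds meet at 1, so that is the treewidth.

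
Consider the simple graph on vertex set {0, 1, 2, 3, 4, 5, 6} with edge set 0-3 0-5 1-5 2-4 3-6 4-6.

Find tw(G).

1

A width-1 tree decomposition is:
Bags: B1 = {2, 4}  B2 = {4, 6}  B3 = {3, 6}  B4 = {0, 3}  B5 = {0, 5}  B6 = {1, 5}
Tree: B1–B2, B2–B3, B3–B4, B4–B5, B5–B6
The largest bag has 2 vertices, giving width 1; this decomposition certifies tw(G) ≤ 1. Any graph with an edge has treewidth ≥ 1, and G has the edge 2–4. Combining the bounds, tw(G) = 1.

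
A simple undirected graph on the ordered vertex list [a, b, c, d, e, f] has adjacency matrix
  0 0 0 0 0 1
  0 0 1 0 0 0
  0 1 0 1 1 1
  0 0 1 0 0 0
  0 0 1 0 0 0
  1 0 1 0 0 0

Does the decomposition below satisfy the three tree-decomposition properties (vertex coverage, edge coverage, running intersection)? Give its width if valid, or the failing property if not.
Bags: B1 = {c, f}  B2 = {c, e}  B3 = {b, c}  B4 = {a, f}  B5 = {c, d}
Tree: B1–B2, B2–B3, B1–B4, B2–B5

Yes; width 1.

Checking the three conditions: (i) the bags cover all of {a, b, c, d, e, f}; (ii) for each edge, some bag contains both endpoints; (iii) the bags containing any fixed vertex form a subtree. All hold, so the decomposition is valid with width 2 − 1 = 1.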